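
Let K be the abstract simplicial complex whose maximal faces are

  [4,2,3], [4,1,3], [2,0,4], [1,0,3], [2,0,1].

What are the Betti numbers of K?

Order the vertices as 0 < 1 < 2 < 3 < 4. Listing each simplex with vertices in this order, K has dimension 2 with simplices:

  0-simplices (5): [0], [1], [2], [3], [4]
  1-simplices (10): [0,1], [0,2], [0,3], [0,4], [1,2], [1,3], [1,4], [2,3], [2,4], [3,4]
  2-simplices (5): [0,1,2], [0,1,3], [0,2,4], [1,3,4], [2,3,4]

Hence C_0 ≅ Z^5, C_1 ≅ Z^10, C_2 ≅ Z^5.

The boundary map ∂_1: C_1 → C_0 sends each edge [p,q] (with p < q) to q − p. For instance
  ∂[3,4] = [4] − [3].
This gives a 5×10 integer matrix of rank 4; reducing to Smith normal form yields diagonal entries (1,1,1,1).

The boundary map ∂_2: C_2 → C_1 sends each 2-simplex [p,q,r] to [q,r] − [p,r] + [p,q]. For instance
  ∂[1,3,4] = [3,4] − [1,4] + [1,3],
  ∂[0,1,3] = [1,3] − [0,3] + [0,1].
This gives a 10×5 integer matrix of rank 5; reducing to Smith normal form yields diagonal entries (1,1,1,1,1).

Computing H_k = (kernel of ∂_k) / (image of ∂_{k+1}):

  H_0: rank C_0 − rank ∂_1 = 5 − 4 = 1, and the invariant factors of ∂_1 are all 1, so H_0 ≅ Z.
  H_1: rank ker ∂_1 − rank ∂_2 = (10 − 4) − 5 = 1, and the invariant factors of ∂_2 are all 1, so H_1 ≅ Z.
  H_2: rank ker ∂_2 − rank ∂_3 = (5 − 5) − 0 = 0, and there is no ∂_3, so H_2 ≅ 0.

(K is a triangulation of the Möbius band.)

Hence the Betti numbers are b_0 = 1, b_1 = 1, b_2 = 0.

b_0 = 1, b_1 = 1, b_2 = 0.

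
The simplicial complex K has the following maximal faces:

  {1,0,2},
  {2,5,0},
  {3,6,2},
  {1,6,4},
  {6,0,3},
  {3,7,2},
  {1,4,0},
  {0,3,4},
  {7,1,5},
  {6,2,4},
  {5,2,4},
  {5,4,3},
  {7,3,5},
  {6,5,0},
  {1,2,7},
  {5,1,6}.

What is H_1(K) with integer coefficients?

Order the vertices as 0 < 1 < 2 < 3 < 4 < 5 < 6 < 7. Listing each simplex with vertices in this order, K has dimension 2 with simplices:

  0-simplices (8): [0], [1], [2], [3], [4], [5], [6], [7]
  1-simplices (24): (24 of them)
  2-simplices (16): [0,1,2], [0,1,4], [0,2,5], [0,3,4], [0,3,6], [0,5,6], [1,2,7], [1,4,6], [1,5,6], [1,5,7], [2,3,6], [2,3,7], [2,4,5], [2,4,6], [3,4,5], [3,5,7]

giving chain groups C_0 ≅ Z^8, C_1 ≅ Z^24, C_2 ≅ Z^16.

Boundary ∂_1: C_1 → C_0 sends each edge [p,q] (with p < q) to q − p.
This gives a 8×24 integer matrix of rank 7; reducing to Smith normal form yields diagonal entries (1,1,1,1,1,1,1).

Boundary ∂_2: C_2 → C_1 sends each 2-simplex [p,q,r] to [q,r] − [p,r] + [p,q]. For instance
  ∂[3,5,7] = [5,7] − [3,7] + [3,5],
  ∂[1,2,7] = [2,7] − [1,7] + [1,2].
The 24×16 boundary matrix has rank 15 and Smith normal form diag(1,1,1,1,1,1,1,1,1,1,1,1,1,1,1).

Reading off H_k = ker ∂_k / im ∂_{k+1}:

  H_1: rank ker ∂_1 − rank ∂_2 = (24 − 7) − 15 = 2, and the invariant factors of ∂_2 are all 1, so H_1 = Z^2.

H_1 = Z^2.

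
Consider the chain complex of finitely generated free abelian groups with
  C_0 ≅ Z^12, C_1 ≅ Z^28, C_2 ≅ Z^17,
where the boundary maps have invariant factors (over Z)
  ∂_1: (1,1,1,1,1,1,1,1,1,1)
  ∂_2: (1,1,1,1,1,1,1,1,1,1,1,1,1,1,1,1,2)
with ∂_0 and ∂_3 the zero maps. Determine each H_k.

H_0 = Z^2,  H_1 = Z ⊕ Z/2,  H_2 = 0.

H_0: b_0 = 12 − 0 − 10 = 2; torsion from ∂_1 factors > 1: none. So H_0 = Z^2.
H_1: b_1 = 28 − 10 − 17 = 1; torsion from ∂_2 factors > 1: [2]. So H_1 = Z ⊕ Z/2.
H_2: b_2 = 17 − 17 − 0 = 0; torsion from ∂_3 factors > 1: none. So H_2 = 0.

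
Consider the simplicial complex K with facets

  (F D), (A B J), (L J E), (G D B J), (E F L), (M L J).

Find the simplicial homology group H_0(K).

Take the total order A < B < D < E < F < G < J < L < M on the vertex set. Then K (dimension 3) consists of the simplices:

  0-simplices (9): A, B, D, E, F, G, J, L, M
  1-simplices (16): AB, AJ, BD, BG, BJ, DF, DG, DJ, EF, EJ, EL, FL, GJ, JL, JM, LM
  2-simplices (8): ABJ, BDG, BDJ, BGJ, DGJ, EFL, EJL, JLM
  3-simplices (1): BDGJ

giving chain groups C_0 ≅ Z^9, C_1 ≅ Z^16, C_2 ≅ Z^8, C_3 ≅ Z^1.

∂_1: C_1 → C_0 maps an edge to its endpoints' difference, ∂[p,q] = q − p.
This gives a 9×16 integer matrix of rank 8; reducing to Smith normal form yields diagonal entries (1,1,1,1,1,1,1,1).

∂_2: C_2 → C_1 maps a triangle to the signed sum of its edges. For instance
  ∂JLM = LM − JM + JL,
  ∂BDG = DG − BG + BD.
The 16×8 boundary matrix has rank 7 and Smith normal form diag(1,1,1,1,1,1,1).

∂_3: C_3 → C_2 sends each 3-simplex σ to the alternating sum Σ_i (−1)^i (σ with its i-th vertex removed). For instance
  ∂BDGJ = DGJ − BGJ + BDJ − BDG.
This gives a 8×1 integer matrix of rank 1; reducing to Smith normal form yields diagonal entries (1).

Now H_k = ker ∂_k / im ∂_{k+1}, so:

  H_0: rank C_0 − rank ∂_1 = 9 − 8 = 1, and the invariant factors of ∂_1 are all 1, so H_0 = Z.

H_0 ≅ Z.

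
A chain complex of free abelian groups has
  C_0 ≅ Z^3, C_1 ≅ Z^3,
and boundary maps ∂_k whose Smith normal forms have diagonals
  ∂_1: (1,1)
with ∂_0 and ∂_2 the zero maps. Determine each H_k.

H_0: b_0 = 3 − 0 − 2 = 1; torsion from ∂_1 factors > 1: none. So H_0 = Z.
H_1: b_1 = 3 − 2 − 0 = 1; torsion from ∂_2 factors > 1: none. So H_1 = Z.

H_0 = Z,  H_1 = Z.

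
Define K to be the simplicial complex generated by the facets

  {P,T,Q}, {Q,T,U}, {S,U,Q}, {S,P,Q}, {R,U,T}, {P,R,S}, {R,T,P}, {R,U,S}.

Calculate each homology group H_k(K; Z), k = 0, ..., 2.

H_0 = Z,  H_1 = 0,  H_2 = Z.

K has 6 vertices, 12 edges, 8 triangles.
rank ∂_0 = 0, rank ∂_1 = 5 ⇒ b_0 = 6 − 0 − 5 = 1; all invariant factors of ∂_1 are 1 so no torsion. So H_0 ≅ Z.
rank ∂_1 = 5, rank ∂_2 = 7 ⇒ b_1 = 12 − 5 − 7 = 0; all invariant factors of ∂_2 are 1 so no torsion. So H_1 ≅ 0.
rank ∂_2 = 7, rank ∂_3 = 0 ⇒ b_2 = 8 − 7 − 0 = 1. So H_2 ≅ Z.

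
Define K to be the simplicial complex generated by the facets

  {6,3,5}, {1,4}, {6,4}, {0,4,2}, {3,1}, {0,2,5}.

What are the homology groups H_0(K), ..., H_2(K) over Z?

H_0 = Z,  H_1 = Z^2,  H_2 = 0.

Take the total order 0 < 1 < 2 < 3 < 4 < 5 < 6 on the vertex set. Then K (dimension 2) consists of the simplices:

  0-simplices (7): [0], [1], [2], [3], [4], [5], [6]
  1-simplices (11): [0,2], [0,4], [0,5], [1,3], [1,4], [2,4], [2,5], [3,5], [3,6], [4,6], [5,6]
  2-simplices (3): [0,2,4], [0,2,5], [3,5,6]

so the chain groups are C_0 ≅ Z^7, C_1 ≅ Z^11, C_2 ≅ Z^3.

The boundary map ∂_1: C_1 → C_0 is given by ∂[p,q] = [q] − [p].
As a 7×11 matrix over Z this has rank 6, with invariant factors (1,1,1,1,1,1).

The boundary map ∂_2: C_2 → C_1 acts by ∂[p,q,r] = [q,r] − [p,r] + [p,q]. For instance
  ∂[0,2,4] = [2,4] − [0,4] + [0,2],
  ∂[0,2,5] = [2,5] − [0,5] + [0,2].
The resulting 11×3 matrix has rank 3, and its Smith normal form has invariant factors (1,1,1).

Computing H_k = (kernel of ∂_k) / (image of ∂_{k+1}):

  H_0: rank C_0 − rank ∂_1 = 7 − 6 = 1, and the invariant factors of ∂_1 are all 1, so H_0 = Z.
  H_1: rank ker ∂_1 − rank ∂_2 = (11 − 6) − 3 = 2, and the invariant factors of ∂_2 are all 1, so H_1 = Z^2.
  H_2: rank ker ∂_2 − rank ∂_3 = (3 − 3) − 0 = 0, and there is no ∂_3, so H_2 = 0.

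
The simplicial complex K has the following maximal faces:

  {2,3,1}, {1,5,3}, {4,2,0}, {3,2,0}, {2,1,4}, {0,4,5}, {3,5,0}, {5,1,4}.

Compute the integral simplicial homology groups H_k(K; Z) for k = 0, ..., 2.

H_0 ≅ Z,  H_1 = 0,  H_2 ≅ Z.

Order the vertices as 0 < 1 < 2 < 3 < 4 < 5. Listing each simplex with vertices in this order, K has dimension 2 with simplices:

  0-simplices (6): [0], [1], [2], [3], [4], [5]
  1-simplices (12): [0,2], [0,3], [0,4], [0,5], [1,2], [1,3], [1,4], [1,5], [2,3], [2,4], [3,5], [4,5]
  2-simplices (8): [0,2,3], [0,2,4], [0,3,5], [0,4,5], [1,2,3], [1,2,4], [1,3,5], [1,4,5]

Hence C_0 ≅ Z^6, C_1 ≅ Z^12, C_2 ≅ Z^8.

Boundary ∂_1: C_1 → C_0 is given by ∂[p,q] = [q] − [p]. For instance
  ∂[1,5] = [5] − [1].
The 6×12 boundary matrix has rank 5 and Smith normal form diag(1,1,1,1,1).

Boundary ∂_2: C_2 → C_1 maps a triangle to the signed sum of its edges. For instance
  ∂[1,2,4] = [2,4] − [1,4] + [1,2],
  ∂[1,3,5] = [3,5] − [1,5] + [1,3].
This gives a 12×8 integer matrix of rank 7; reducing to Smith normal form yields diagonal entries (1,1,1,1,1,1,1).

Computing H_k = (kernel of ∂_k) / (image of ∂_{k+1}):

  H_0: rank C_0 − rank ∂_1 = 6 − 5 = 1, and the invariant factors of ∂_1 are all 1, so H_0 = Z.
  H_1: rank ker ∂_1 − rank ∂_2 = (12 − 5) − 7 = 0, and the invariant factors of ∂_2 are all 1, so H_1 = 0.
  H_2: rank ker ∂_2 − rank ∂_3 = (8 − 7) − 0 = 1, and there is no ∂_3, so H_2 = Z.

As a check, the Euler characteristic is 6 − 12 + 8 = 2, which agrees with 1 − 0 + 1 = 2.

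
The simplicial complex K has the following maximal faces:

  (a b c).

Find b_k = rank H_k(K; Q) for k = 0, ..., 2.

b_0 = 1, b_1 = 0, b_2 = 0.

We work with the vertex ordering a < b < c. The simplices of K, each written with vertices in increasing order, are:

  0-simplices (3): a, b, c
  1-simplices (3): ab, ac, bc
  2-simplices (1): abc

giving chain groups C_0 ≅ Z^3, C_1 ≅ Z^3, C_2 ≅ Z^1.

∂_1: C_1 → C_0 is given by ∂[p,q] = [q] − [p]. For instance
  ∂bc = c − b.
This gives a 3×3 integer matrix of rank 2; reducing to Smith normal form yields diagonal entries (1,1).

Boundary ∂_2: C_2 → C_1 maps a triangle to the signed sum of its edges. For instance
  ∂abc = bc − ac + ab.
This gives a 3×1 integer matrix of rank 1; reducing to Smith normal form yields diagonal entries (1).

From H_k ≅ ker(∂_k) / im(∂_{k+1}) we obtain:

  H_0: rank C_0 − rank ∂_1 = 3 − 2 = 1, and the invariant factors of ∂_1 are all 1, so H_0 = Z.
  H_1: rank ker ∂_1 − rank ∂_2 = (3 − 2) − 1 = 0, and the invariant factors of ∂_2 are all 1, so H_1 = 0.
  H_2: rank ker ∂_2 − rank ∂_3 = (1 − 1) − 0 = 0, and there is no ∂_3, so H_2 = 0.

Hence the Betti numbers are b_0 = 1, b_1 = 0, b_2 = 0.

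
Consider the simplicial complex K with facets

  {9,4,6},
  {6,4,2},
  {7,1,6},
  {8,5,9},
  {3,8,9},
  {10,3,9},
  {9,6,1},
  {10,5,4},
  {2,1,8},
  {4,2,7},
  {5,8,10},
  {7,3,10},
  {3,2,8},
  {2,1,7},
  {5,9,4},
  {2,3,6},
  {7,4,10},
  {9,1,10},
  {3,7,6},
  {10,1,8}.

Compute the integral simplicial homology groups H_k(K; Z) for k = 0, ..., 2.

We work with the vertex ordering 1 < 2 < 3 < 4 < 5 < 6 < 7 < 8 < 9 < 10. The simplices of K, each written with vertices in increasing order, are:

  0-simplices (10): [1], [2], [3], [4], [5], [6], [7], [8], [9], [10]
  1-simplices (30): (30 of them)
  2-simplices (20): (20 of them)

so the chain groups are C_0 ≅ Z^10, C_1 ≅ Z^30, C_2 ≅ Z^20.

The boundary map ∂_1: C_1 → C_0 sends each edge [p,q] (with p < q) to q − p.
The resulting 10×30 matrix has rank 9, and its Smith normal form has invariant factors (1,1,1,1,1,1,1,1,1).

∂_2: C_2 → C_1 maps a triangle to the signed sum of its edges. For instance
  ∂[1,6,9] = [6,9] − [1,9] + [1,6],
  ∂[1,2,7] = [2,7] − [1,7] + [1,2].
The resulting 30×20 matrix has rank 20, and its Smith normal form has invariant factors (1,1,1,1,1,1,1,1,1,1,1,1,1,1,1,1,1,1,1,2).

From H_k ≅ ker(∂_k) / im(∂_{k+1}) we obtain:

  H_0: rank C_0 − rank ∂_1 = 10 − 9 = 1, and the invariant factors of ∂_1 are all 1, so H_0 ≅ Z.
  H_1: rank ker ∂_1 − rank ∂_2 = (30 − 9) − 20 = 1, and ∂_2 has invariant factor 2 > 1, so H_1 ≅ Z ⊕ Z/2.
  H_2: rank ker ∂_2 − rank ∂_3 = (20 − 20) − 0 = 0, and there is no ∂_3, so H_2 ≅ 0.

As a check, the Euler characteristic is 10 − 30 + 20 = 0, which agrees with 1 − 1 + 0 = 0.

H_0 = Z,  H_1 = Z ⊕ Z/2,  H_2 = 0.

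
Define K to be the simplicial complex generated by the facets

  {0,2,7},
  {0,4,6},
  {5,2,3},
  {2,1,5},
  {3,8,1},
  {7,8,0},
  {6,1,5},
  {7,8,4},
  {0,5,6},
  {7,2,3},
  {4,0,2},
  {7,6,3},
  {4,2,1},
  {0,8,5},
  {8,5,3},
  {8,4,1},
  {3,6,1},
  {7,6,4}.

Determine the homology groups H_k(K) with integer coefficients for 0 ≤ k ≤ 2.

We work with the vertex ordering 0 < 1 < 2 < 3 < 4 < 5 < 6 < 7 < 8. The simplices of K, each written with vertices in increasing order, are:

  0-simplices (9): [0], [1], [2], [3], [4], [5], [6], [7], [8]
  1-simplices (27): (27 of them)
  2-simplices (18): [0,2,4], [0,2,7], [0,4,6], [0,5,6], [0,5,8], [0,7,8], [1,2,4], [1,2,5], [1,3,6], [1,3,8], [1,4,8], [1,5,6], [2,3,5], [2,3,7], [3,5,8], [3,6,7], [4,6,7], [4,7,8]

so the chain groups are C_0 ≅ Z^9, C_1 ≅ Z^27, C_2 ≅ Z^18.

∂_1: C_1 → C_0 maps an edge to its endpoints' difference, ∂[p,q] = q − p. For instance
  ∂[0,2] = [2] − [0].
The 9×27 boundary matrix has rank 8 and Smith normal form diag(1,1,1,1,1,1,1,1).

∂_2: C_2 → C_1 maps a triangle to the signed sum of its edges. For instance
  ∂[4,7,8] = [7,8] − [4,8] + [4,7],
  ∂[3,5,8] = [5,8] − [3,8] + [3,5].
As a 27×18 matrix over Z this has rank 18, with invariant factors (1,1,1,1,1,1,1,1,1,1,1,1,1,1,1,1,1,2).

Now H_k = ker ∂_k / im ∂_{k+1}, so:

  H_0: rank C_0 − rank ∂_1 = 9 − 8 = 1, and the invariant factors of ∂_1 are all 1, so H_0 ≅ Z.
  H_1: rank ker ∂_1 − rank ∂_2 = (27 − 8) − 18 = 1, and ∂_2 has invariant factor 2 > 1, so H_1 ≅ Z ⊕ Z_2.
  H_2: rank ker ∂_2 − rank ∂_3 = (18 − 18) − 0 = 0, and there is no ∂_3, so H_2 ≅ 0.

H_0 ≅ Z,  H_1 ≅ Z ⊕ Z_2,  H_2 = 0.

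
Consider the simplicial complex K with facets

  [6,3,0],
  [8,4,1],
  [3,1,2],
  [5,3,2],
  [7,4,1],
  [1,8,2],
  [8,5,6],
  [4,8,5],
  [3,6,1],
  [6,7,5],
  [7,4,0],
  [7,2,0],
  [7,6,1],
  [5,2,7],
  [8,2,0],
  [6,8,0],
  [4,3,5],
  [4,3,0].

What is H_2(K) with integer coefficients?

H_2 = Z.

Fix the vertex order 0 < 1 < 2 < 3 < 4 < 5 < 6 < 7 < 8 and write every simplex with vertices in increasing order. Then dim K = 2 and the simplices of K are:

  0-simplices (9): [0], [1], [2], [3], [4], [5], [6], [7], [8]
  1-simplices (27): (27 of them)
  2-simplices (18): [0,2,7], [0,2,8], [0,3,4], [0,3,6], [0,4,7], [0,6,8], [1,2,3], [1,2,8], [1,3,6], [1,4,7], [1,4,8], [1,6,7], [2,3,5], [2,5,7], [3,4,5], [4,5,8], [5,6,7], [5,6,8]

so the chain groups are C_0 ≅ Z^9, C_1 ≅ Z^27, C_2 ≅ Z^18.

Boundary ∂_1: C_1 → C_0 sends each edge [p,q] (with p < q) to q − p. For instance
  ∂[2,3] = [3] − [2].
The resulting 9×27 matrix has rank 8, and its Smith normal form has invariant factors (1,1,1,1,1,1,1,1).

The boundary map ∂_2: C_2 → C_1 acts by ∂[p,q,r] = [q,r] − [p,r] + [p,q]. For instance
  ∂[1,6,7] = [6,7] − [1,7] + [1,6],
  ∂[1,2,8] = [2,8] − [1,8] + [1,2].
This gives a 27×18 integer matrix of rank 17; reducing to Smith normal form yields diagonal entries (1,1,1,1,1,1,1,1,1,1,1,1,1,1,1,1,1).

From H_k ≅ ker(∂_k) / im(∂_{k+1}) we obtain:

  H_2: rank ker ∂_2 − rank ∂_3 = (18 − 17) − 0 = 1, and there is no ∂_3, so H_2 = Z.

(K is a triangulation of the torus T^2.)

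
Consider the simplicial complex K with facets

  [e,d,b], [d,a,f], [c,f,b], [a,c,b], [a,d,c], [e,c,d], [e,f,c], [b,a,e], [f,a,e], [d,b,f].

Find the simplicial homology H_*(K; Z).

Fix the vertex order a < b < c < d < e < f and write every simplex with vertices in increasing order. Then dim K = 2 and the simplices of K are:

  0-simplices (6): a, b, c, d, e, f
  1-simplices (15): ab, ac, ad, ae, af, bc, bd, be, bf, cd, ce, cf, de, df, ef
  2-simplices (10): abc, abe, acd, adf, aef, bcf, bde, bdf, cde, cef

giving chain groups C_0 ≅ Z^6, C_1 ≅ Z^15, C_2 ≅ Z^10.

∂_1: C_1 → C_0 maps an edge to its endpoints' difference, ∂[p,q] = q − p.
The resulting 6×15 matrix has rank 5, and its Smith normal form has invariant factors (1,1,1,1,1).

∂_2: C_2 → C_1 maps a triangle to the signed sum of its edges. For instance
  ∂abc = bc − ac + ab,
  ∂bdf = df − bf + bd.
This gives a 15×10 integer matrix of rank 10; reducing to Smith normal form yields diagonal entries (1,1,1,1,1,1,1,1,1,2).

Computing H_k = (kernel of ∂_k) / (image of ∂_{k+1}):

  H_0: rank C_0 − rank ∂_1 = 6 − 5 = 1, and the invariant factors of ∂_1 are all 1, so H_0 = Z.
  H_1: rank ker ∂_1 − rank ∂_2 = (15 − 5) − 10 = 0, and ∂_2 has invariant factor 2 > 1, so H_1 = Z_2.
  H_2: rank ker ∂_2 − rank ∂_3 = (10 − 10) − 0 = 0, and there is no ∂_3, so H_2 = 0.

As a check, the Euler characteristic is 6 − 15 + 10 = 1, which agrees with 1 − 0 + 0 = 1.
(K is a triangulation of the real projective plane RP^2.)

H_0 ≅ Z,  H_1 ≅ Z_2,  H_2 = 0.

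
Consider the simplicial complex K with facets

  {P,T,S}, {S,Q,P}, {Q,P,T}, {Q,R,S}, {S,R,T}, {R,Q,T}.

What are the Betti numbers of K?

b_0 = 1, b_1 = 0, b_2 = 1.

We work with the vertex ordering P < Q < R < S < T. The simplices of K, each written with vertices in increasing order, are:

  0-simplices (5): P, Q, R, S, T
  1-simplices (9): PQ, PS, PT, QR, QS, QT, RS, RT, ST
  2-simplices (6): PQS, PQT, PST, QRS, QRT, RST

so the chain groups are C_0 ≅ Z^5, C_1 ≅ Z^9, C_2 ≅ Z^6.

∂_1: C_1 → C_0 maps an edge to its endpoints' difference, ∂[p,q] = q − p. For instance
  ∂QS = S − Q.
As a 5×9 matrix over Z this has rank 4, with invariant factors (1,1,1,1).

Boundary ∂_2: C_2 → C_1 sends each 2-simplex [p,q,r] to [q,r] − [p,r] + [p,q]. For instance
  ∂PST = ST − PT + PS,
  ∂QRT = RT − QT + QR.
As a 9×6 matrix over Z this has rank 5, with invariant factors (1,1,1,1,1).

Reading off H_k = ker ∂_k / im ∂_{k+1}:

  H_0: rank C_0 − rank ∂_1 = 5 − 4 = 1, and the invariant factors of ∂_1 are all 1, so H_0 = Z.
  H_1: rank ker ∂_1 − rank ∂_2 = (9 − 4) − 5 = 0, and the invariant factors of ∂_2 are all 1, so H_1 = 0.
  H_2: rank ker ∂_2 − rank ∂_3 = (6 − 5) − 0 = 1, and there is no ∂_3, so H_2 = Z.

Hence the Betti numbers are b_0 = 1, b_1 = 0, b_2 = 1.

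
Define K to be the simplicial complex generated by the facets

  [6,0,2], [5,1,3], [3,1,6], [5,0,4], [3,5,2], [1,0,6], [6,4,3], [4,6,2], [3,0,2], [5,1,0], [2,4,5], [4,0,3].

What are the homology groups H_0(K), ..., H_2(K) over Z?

Order the vertices as 0 < 1 < 2 < 3 < 4 < 5 < 6. Listing each simplex with vertices in this order, K has dimension 2 with simplices:

  0-simplices (7): [0], [1], [2], [3], [4], [5], [6]
  1-simplices (18): [0,1], [0,2], [0,3], [0,4], [0,5], [0,6], [1,3], [1,5], [1,6], [2,3], [2,4], [2,5], [2,6], [3,4], [3,5], [3,6], [4,5], [4,6]
  2-simplices (12): [0,1,5], [0,1,6], [0,2,3], [0,2,6], [0,3,4], [0,4,5], [1,3,5], [1,3,6], [2,3,5], [2,4,5], [2,4,6], [3,4,6]

Hence C_0 ≅ Z^7, C_1 ≅ Z^18, C_2 ≅ Z^12.

∂_1: C_1 → C_0 sends each edge [p,q] (with p < q) to q − p.
The resulting 7×18 matrix has rank 6, and its Smith normal form has invariant factors (1,1,1,1,1,1).

∂_2: C_2 → C_1 maps a triangle to the signed sum of its edges. For instance
  ∂[3,4,6] = [4,6] − [3,6] + [3,4],
  ∂[0,1,5] = [1,5] − [0,5] + [0,1].
The resulting 18×12 matrix has rank 12, and its Smith normal form has invariant factors (1,1,1,1,1,1,1,1,1,1,1,2).

Now H_k = ker ∂_k / im ∂_{k+1}, so:

  H_0: rank C_0 − rank ∂_1 = 7 − 6 = 1, and the invariant factors of ∂_1 are all 1, so H_0 ≅ Z.
  H_1: rank ker ∂_1 − rank ∂_2 = (18 − 6) − 12 = 0, and ∂_2 has invariant factor 2 > 1, so H_1 ≅ Z_2.
  H_2: rank ker ∂_2 − rank ∂_3 = (12 − 12) − 0 = 0, and there is no ∂_3, so H_2 ≅ 0.

As a check, the Euler characteristic is 7 − 18 + 12 = 1, which agrees with 1 − 0 + 0 = 1.

H_0 = Z,  H_1 = Z_2,  H_2 = 0.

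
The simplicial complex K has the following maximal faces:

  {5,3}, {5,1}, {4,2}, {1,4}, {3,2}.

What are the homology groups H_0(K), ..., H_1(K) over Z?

H_0 ≅ Z,  H_1 ≅ Z.

Fix the vertex order 1 < 2 < 3 < 4 < 5 and write every simplex with vertices in increasing order. Then dim K = 1 and the simplices of K are:

  0-simplices (5): [1], [2], [3], [4], [5]
  1-simplices (5): [1,4], [1,5], [2,3], [2,4], [3,5]

so the chain groups are C_0 ≅ Z^5, C_1 ≅ Z^5.

∂_1: C_1 → C_0 is given by ∂[p,q] = [q] − [p]. For instance
  ∂[1,4] = [4] − [1].
As a 5×5 matrix over Z this has rank 4, with invariant factors (1,1,1,1).

Computing H_k = (kernel of ∂_k) / (image of ∂_{k+1}):

  H_0: rank C_0 − rank ∂_1 = 5 − 4 = 1, and the invariant factors of ∂_1 are all 1, so H_0 = Z.
  H_1: rank ker ∂_1 − rank ∂_2 = (5 − 4) − 0 = 1, and there is no ∂_2, so H_1 = Z.

As a check, the Euler characteristic is 5 − 5 = 0, which agrees with 1 − 1 = 0.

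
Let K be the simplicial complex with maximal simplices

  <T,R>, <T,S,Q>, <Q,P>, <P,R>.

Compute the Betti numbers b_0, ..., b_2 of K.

Order the vertices as P < Q < R < S < T. Listing each simplex with vertices in this order, K has dimension 2 with simplices:

  0-simplices (5): P, Q, R, S, T
  1-simplices (6): PQ, PR, QS, QT, RT, ST
  2-simplices (1): QST

so the chain groups are C_0 ≅ Z^5, C_1 ≅ Z^6, C_2 ≅ Z^1.

Boundary ∂_1: C_1 → C_0 is given by ∂[p,q] = [q] − [p]. For instance
  ∂QS = S − Q.
The 5×6 boundary matrix has rank 4 and Smith normal form diag(1,1,1,1).

Boundary ∂_2: C_2 → C_1 acts by ∂[p,q,r] = [q,r] − [p,r] + [p,q]. For instance
  ∂QST = ST − QT + QS.
As a 6×1 matrix over Z this has rank 1, with invariant factors (1).

Computing H_k = (kernel of ∂_k) / (image of ∂_{k+1}):

  H_0: rank C_0 − rank ∂_1 = 5 − 4 = 1, and the invariant factors of ∂_1 are all 1, so H_0 = Z.
  H_1: rank ker ∂_1 − rank ∂_2 = (6 − 4) − 1 = 1, and the invariant factors of ∂_2 are all 1, so H_1 = Z.
  H_2: rank ker ∂_2 − rank ∂_3 = (1 − 1) − 0 = 0, and there is no ∂_3, so H_2 = 0.

Hence the Betti numbers are b_0 = 1, b_1 = 1, b_2 = 0.

b_0 = 1, b_1 = 1, b_2 = 0.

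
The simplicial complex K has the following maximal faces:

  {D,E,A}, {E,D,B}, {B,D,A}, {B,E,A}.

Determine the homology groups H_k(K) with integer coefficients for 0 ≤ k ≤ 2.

H_0 ≅ Z,  H_1 = 0,  H_2 ≅ Z.

K has 4 vertices, 6 edges, 4 triangles.
rank ∂_0 = 0, rank ∂_1 = 3 ⇒ b_0 = 4 − 0 − 3 = 1; all invariant factors of ∂_1 are 1 so no torsion. So H_0 ≅ Z.
rank ∂_1 = 3, rank ∂_2 = 3 ⇒ b_1 = 6 − 3 − 3 = 0; all invariant factors of ∂_2 are 1 so no torsion. So H_1 ≅ 0.
rank ∂_2 = 3, rank ∂_3 = 0 ⇒ b_2 = 4 − 3 − 0 = 1. So H_2 ≅ Z.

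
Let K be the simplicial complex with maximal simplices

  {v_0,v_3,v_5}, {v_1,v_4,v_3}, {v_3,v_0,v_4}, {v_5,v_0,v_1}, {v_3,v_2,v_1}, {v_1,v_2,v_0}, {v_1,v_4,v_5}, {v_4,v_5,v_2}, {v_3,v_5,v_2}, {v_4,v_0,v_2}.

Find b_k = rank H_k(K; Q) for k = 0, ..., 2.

b_0 = 1, b_1 = 0, b_2 = 0.

Order the vertices as v_0 < v_1 < v_2 < v_3 < v_4 < v_5. Listing each simplex with vertices in this order, K has dimension 2 with simplices:

  0-simplices (6): [v_0], [v_1], [v_2], [v_3], [v_4], [v_5]
  1-simplices (15): (15 of them)
  2-simplices (10): [v_0,v_1,v_2], [v_0,v_1,v_5], [v_0,v_2,v_4], [v_0,v_3,v_4], [v_0,v_3,v_5], [v_1,v_2,v_3], [v_1,v_3,v_4], [v_1,v_4,v_5], [v_2,v_3,v_5], [v_2,v_4,v_5]

Hence C_0 ≅ Z^6, C_1 ≅ Z^15, C_2 ≅ Z^10.

Boundary ∂_1: C_1 → C_0 maps an edge to its endpoints' difference, ∂[p,q] = q − p. For instance
  ∂[v_0,v_3] = [v_3] − [v_0].
This gives a 6×15 integer matrix of rank 5; reducing to Smith normal form yields diagonal entries (1,1,1,1,1).

Boundary ∂_2: C_2 → C_1 acts by ∂[p,q,r] = [q,r] − [p,r] + [p,q]. For instance
  ∂[v_1,v_3,v_4] = [v_3,v_4] − [v_1,v_4] + [v_1,v_3],
  ∂[v_0,v_3,v_4] = [v_3,v_4] − [v_0,v_4] + [v_0,v_3].
As a 15×10 matrix over Z this has rank 10, with invariant factors (1,1,1,1,1,1,1,1,1,2).

From H_k ≅ ker(∂_k) / im(∂_{k+1}) we obtain:

  H_0: rank C_0 − rank ∂_1 = 6 − 5 = 1, and the invariant factors of ∂_1 are all 1, so H_0 ≅ Z.
  H_1: rank ker ∂_1 − rank ∂_2 = (15 − 5) − 10 = 0, and ∂_2 has invariant factor 2 > 1, so H_1 ≅ Z/2.
  H_2: rank ker ∂_2 − rank ∂_3 = (10 − 10) − 0 = 0, and there is no ∂_3, so H_2 ≅ 0.

Hence the Betti numbers are b_0 = 1, b_1 = 0, b_2 = 0.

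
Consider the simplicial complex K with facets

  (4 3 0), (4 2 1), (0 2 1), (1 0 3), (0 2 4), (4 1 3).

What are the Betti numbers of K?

b_0 = 1, b_1 = 0, b_2 = 1.

Order the vertices as 0 < 1 < 2 < 3 < 4. Listing each simplex with vertices in this order, K has dimension 2 with simplices:

  0-simplices (5): [0], [1], [2], [3], [4]
  1-simplices (9): [0,1], [0,2], [0,3], [0,4], [1,2], [1,3], [1,4], [2,4], [3,4]
  2-simplices (6): [0,1,2], [0,1,3], [0,2,4], [0,3,4], [1,2,4], [1,3,4]

giving chain groups C_0 ≅ Z^5, C_1 ≅ Z^9, C_2 ≅ Z^6.

The boundary map ∂_1: C_1 → C_0 is given by ∂[p,q] = [q] − [p]. For instance
  ∂[3,4] = [4] − [3].
As a 5×9 matrix over Z this has rank 4, with invariant factors (1,1,1,1).

∂_2: C_2 → C_1 acts by ∂[p,q,r] = [q,r] − [p,r] + [p,q]. For instance
  ∂[1,3,4] = [3,4] − [1,4] + [1,3],
  ∂[1,2,4] = [2,4] − [1,4] + [1,2].
This gives a 9×6 integer matrix of rank 5; reducing to Smith normal form yields diagonal entries (1,1,1,1,1).

From H_k ≅ ker(∂_k) / im(∂_{k+1}) we obtain:

  H_0: rank C_0 − rank ∂_1 = 5 − 4 = 1, and the invariant factors of ∂_1 are all 1, so H_0 ≅ Z.
  H_1: rank ker ∂_1 − rank ∂_2 = (9 − 4) − 5 = 0, and the invariant factors of ∂_2 are all 1, so H_1 ≅ 0.
  H_2: rank ker ∂_2 − rank ∂_3 = (6 − 5) − 0 = 1, and there is no ∂_3, so H_2 ≅ Z.

As a check, the Euler characteristic is 5 − 9 + 6 = 2, which agrees with 1 − 0 + 1 = 2.
(K is a triangulation of the 2-sphere S^2.)

Hence the Betti numbers are b_0 = 1, b_1 = 0, b_2 = 1.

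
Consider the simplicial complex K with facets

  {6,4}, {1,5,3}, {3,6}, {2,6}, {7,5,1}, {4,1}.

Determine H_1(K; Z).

H_1 = Z.

Take the total order 1 < 2 < 3 < 4 < 5 < 6 < 7 on the vertex set. Then K (dimension 2) consists of the simplices:

  0-simplices (7): [1], [2], [3], [4], [5], [6], [7]
  1-simplices (9): [1,3], [1,4], [1,5], [1,7], [2,6], [3,5], [3,6], [4,6], [5,7]
  2-simplices (2): [1,3,5], [1,5,7]

Hence C_0 ≅ Z^7, C_1 ≅ Z^9, C_2 ≅ Z^2.

The boundary map ∂_1: C_1 → C_0 is given by ∂[p,q] = [q] − [p].
The 7×9 boundary matrix has rank 6 and Smith normal form diag(1,1,1,1,1,1).

The boundary map ∂_2: C_2 → C_1 acts by ∂[p,q,r] = [q,r] − [p,r] + [p,q]. For instance
  ∂[1,3,5] = [3,5] − [1,5] + [1,3],
  ∂[1,5,7] = [5,7] − [1,7] + [1,5].
This gives a 9×2 integer matrix of rank 2; reducing to Smith normal form yields diagonal entries (1,1).

Reading off H_k = ker ∂_k / im ∂_{k+1}:

  H_1: rank ker ∂_1 − rank ∂_2 = (9 − 6) − 2 = 1, and the invariant factors of ∂_2 are all 1, so H_1 ≅ Z.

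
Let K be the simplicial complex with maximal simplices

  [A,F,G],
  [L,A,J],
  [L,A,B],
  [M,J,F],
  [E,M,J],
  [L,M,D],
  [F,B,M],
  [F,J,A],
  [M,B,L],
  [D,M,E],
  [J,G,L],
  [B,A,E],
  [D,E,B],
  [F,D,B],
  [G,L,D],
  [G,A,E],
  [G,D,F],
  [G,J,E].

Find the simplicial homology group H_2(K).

We work with the vertex ordering A < B < D < E < F < G < J < L < M. The simplices of K, each written with vertices in increasing order, are:

  0-simplices (9): A, B, D, E, F, G, J, L, M
  1-simplices (27): AB, AE, AF, AG, AJ, AL, BD, BE, BF, BL, BM, DE, DF, DG, DL, DM, EG, EJ, EM, FG, FJ, FM, GJ, GL, JL, JM, LM
  2-simplices (18): ABE, ABL, AEG, AFG, AFJ, AJL, BDE, BDF, BFM, BLM, DEM, DFG, DGL, DLM, EGJ, EJM, FJM, GJL

Hence C_0 ≅ Z^9, C_1 ≅ Z^27, C_2 ≅ Z^18.

∂_1: C_1 → C_0 is given by ∂[p,q] = [q] − [p].
The resulting 9×27 matrix has rank 8, and its Smith normal form has invariant factors (1,1,1,1,1,1,1,1).

The boundary map ∂_2: C_2 → C_1 sends each 2-simplex [p,q,r] to [q,r] − [p,r] + [p,q]. For instance
  ∂DGL = GL − DL + DG,
  ∂BDF = DF − BF + BD.
The resulting 27×18 matrix has rank 18, and its Smith normal form has invariant factors (1,1,1,1,1,1,1,1,1,1,1,1,1,1,1,1,1,2).

From H_k ≅ ker(∂_k) / im(∂_{k+1}) we obtain:

  H_2: rank ker ∂_2 − rank ∂_3 = (18 − 18) − 0 = 0, and there is no ∂_3, so H_2 = 0.

(K is a triangulation of the Klein bottle.)

H_2 ≅ 0.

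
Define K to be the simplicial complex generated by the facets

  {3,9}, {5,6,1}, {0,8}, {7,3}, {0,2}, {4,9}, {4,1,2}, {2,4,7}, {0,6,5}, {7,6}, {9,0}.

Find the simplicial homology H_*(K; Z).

Order the vertices as 0 < 1 < 2 < 3 < 4 < 5 < 6 < 7 < 8 < 9. Listing each simplex with vertices in this order, K has dimension 2 with simplices:

  0-simplices (10): [0], [1], [2], [3], [4], [5], [6], [7], [8], [9]
  1-simplices (17): [0,2], [0,5], [0,6], [0,8], [0,9], [1,2], [1,4], [1,5], [1,6], [2,4], [2,7], [3,7], [3,9], [4,7], [4,9], [5,6], [6,7]
  2-simplices (4): [0,5,6], [1,2,4], [1,5,6], [2,4,7]

giving chain groups C_0 ≅ Z^10, C_1 ≅ Z^17, C_2 ≅ Z^4.

∂_1: C_1 → C_0 sends each edge [p,q] (with p < q) to q − p.
The resulting 10×17 matrix has rank 9, and its Smith normal form has invariant factors (1,1,1,1,1,1,1,1,1).

The boundary map ∂_2: C_2 → C_1 sends each 2-simplex [p,q,r] to [q,r] − [p,r] + [p,q]. For instance
  ∂[1,2,4] = [2,4] − [1,4] + [1,2],
  ∂[1,5,6] = [5,6] − [1,6] + [1,5].
The resulting 17×4 matrix has rank 4, and its Smith normal form has invariant factors (1,1,1,1).

Computing H_k = (kernel of ∂_k) / (image of ∂_{k+1}):

  H_0: rank C_0 − rank ∂_1 = 10 − 9 = 1, and the invariant factors of ∂_1 are all 1, so H_0 = Z.
  H_1: rank ker ∂_1 − rank ∂_2 = (17 − 9) − 4 = 4, and the invariant factors of ∂_2 are all 1, so H_1 = Z^4.
  H_2: rank ker ∂_2 − rank ∂_3 = (4 − 4) − 0 = 0, and there is no ∂_3, so H_2 = 0.

H_0 = Z,  H_1 = Z^4,  H_2 = 0.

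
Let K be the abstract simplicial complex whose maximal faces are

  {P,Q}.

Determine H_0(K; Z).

H_0 = Z.

We work with the vertex ordering P < Q. The simplices of K, each written with vertices in increasing order, are:

  0-simplices (2): P, Q
  1-simplices (1): PQ

giving chain groups C_0 ≅ Z^2, C_1 ≅ Z^1.

∂_1: C_1 → C_0 sends each edge [p,q] (with p < q) to q − p.
The 2×1 boundary matrix has rank 1 and Smith normal form diag(1).

Computing H_k = (kernel of ∂_k) / (image of ∂_{k+1}):

  H_0: rank C_0 − rank ∂_1 = 2 − 1 = 1, and the invariant factors of ∂_1 are all 1, so H_0 ≅ Z.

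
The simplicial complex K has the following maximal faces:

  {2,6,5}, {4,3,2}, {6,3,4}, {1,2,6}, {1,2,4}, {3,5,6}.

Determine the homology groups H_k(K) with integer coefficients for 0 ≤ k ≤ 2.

Take the total order 1 < 2 < 3 < 4 < 5 < 6 on the vertex set. Then K (dimension 2) consists of the simplices:

  0-simplices (6): [1], [2], [3], [4], [5], [6]
  1-simplices (12): [1,2], [1,4], [1,6], [2,3], [2,4], [2,5], [2,6], [3,4], [3,5], [3,6], [4,6], [5,6]
  2-simplices (6): [1,2,4], [1,2,6], [2,3,4], [2,5,6], [3,4,6], [3,5,6]

Hence C_0 ≅ Z^6, C_1 ≅ Z^12, C_2 ≅ Z^6.

The boundary map ∂_1: C_1 → C_0 is given by ∂[p,q] = [q] − [p]. For instance
  ∂[3,5] = [5] − [3].
This gives a 6×12 integer matrix of rank 5; reducing to Smith normal form yields diagonal entries (1,1,1,1,1).

∂_2: C_2 → C_1 maps a triangle to the signed sum of its edges. For instance
  ∂[3,4,6] = [4,6] − [3,6] + [3,4],
  ∂[2,3,4] = [3,4] − [2,4] + [2,3].
This gives a 12×6 integer matrix of rank 6; reducing to Smith normal form yields diagonal entries (1,1,1,1,1,1).

Now H_k = ker ∂_k / im ∂_{k+1}, so:

  H_0: rank C_0 − rank ∂_1 = 6 − 5 = 1, and the invariant factors of ∂_1 are all 1, so H_0 ≅ Z.
  H_1: rank ker ∂_1 − rank ∂_2 = (12 − 5) − 6 = 1, and the invariant factors of ∂_2 are all 1, so H_1 ≅ Z.
  H_2: rank ker ∂_2 − rank ∂_3 = (6 − 6) − 0 = 0, and there is no ∂_3, so H_2 ≅ 0.

As a check, the Euler characteristic is 6 − 12 + 6 = 0, which agrees with 1 − 1 + 0 = 0.
(K is a triangulation of the cylinder S^1 x I.)

H_0 ≅ Z,  H_1 ≅ Z,  H_2 = 0.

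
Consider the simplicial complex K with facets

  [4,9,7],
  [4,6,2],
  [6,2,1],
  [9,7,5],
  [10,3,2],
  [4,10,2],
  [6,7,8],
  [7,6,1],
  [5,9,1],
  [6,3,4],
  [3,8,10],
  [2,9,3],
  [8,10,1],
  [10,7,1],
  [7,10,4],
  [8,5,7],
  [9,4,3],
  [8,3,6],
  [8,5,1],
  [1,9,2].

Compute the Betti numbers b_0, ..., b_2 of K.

Order the vertices as 1 < 2 < 3 < 4 < 5 < 6 < 7 < 8 < 9 < 10. Listing each simplex with vertices in this order, K has dimension 2 with simplices:

  0-simplices (10): [1], [2], [3], [4], [5], [6], [7], [8], [9], [10]
  1-simplices (30): (30 of them)
  2-simplices (20): (20 of them)

giving chain groups C_0 ≅ Z^10, C_1 ≅ Z^30, C_2 ≅ Z^20.

∂_1: C_1 → C_0 maps an edge to its endpoints' difference, ∂[p,q] = q − p.
The resulting 10×30 matrix has rank 9, and its Smith normal form has invariant factors (1,1,1,1,1,1,1,1,1).

∂_2: C_2 → C_1 maps a triangle to the signed sum of its edges. For instance
  ∂[1,2,9] = [2,9] − [1,9] + [1,2],
  ∂[6,7,8] = [7,8] − [6,8] + [6,7].
The resulting 30×20 matrix has rank 20, and its Smith normal form has invariant factors (1,1,1,1,1,1,1,1,1,1,1,1,1,1,1,1,1,1,1,2).

Reading off H_k = ker ∂_k / im ∂_{k+1}:

  H_0: rank C_0 − rank ∂_1 = 10 − 9 = 1, and the invariant factors of ∂_1 are all 1, so H_0 = Z.
  H_1: rank ker ∂_1 − rank ∂_2 = (30 − 9) − 20 = 1, and ∂_2 has invariant factor 2 > 1, so H_1 = Z ⊕ Z/2.
  H_2: rank ker ∂_2 − rank ∂_3 = (20 − 20) − 0 = 0, and there is no ∂_3, so H_2 = 0.

Hence the Betti numbers are b_0 = 1, b_1 = 1, b_2 = 0.

b_0 = 1, b_1 = 1, b_2 = 0.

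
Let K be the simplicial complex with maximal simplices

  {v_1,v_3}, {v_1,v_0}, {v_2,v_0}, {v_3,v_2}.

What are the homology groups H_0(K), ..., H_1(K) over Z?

H_0 = Z,  H_1 = Z.

Take the total order v_0 < v_1 < v_2 < v_3 on the vertex set. Then K (dimension 1) consists of the simplices:

  0-simplices (4): [v_0], [v_1], [v_2], [v_3]
  1-simplices (4): [v_0,v_1], [v_0,v_2], [v_1,v_3], [v_2,v_3]

giving chain groups C_0 ≅ Z^4, C_1 ≅ Z^4.

The boundary map ∂_1: C_1 → C_0 is given by ∂[p,q] = [q] − [p]. For instance
  ∂[v_1,v_3] = [v_3] − [v_1].
The resulting 4×4 matrix has rank 3, and its Smith normal form has invariant factors (1,1,1).

Reading off H_k = ker ∂_k / im ∂_{k+1}:

  H_0: rank C_0 − rank ∂_1 = 4 − 3 = 1, and the invariant factors of ∂_1 are all 1, so H_0 ≅ Z.
  H_1: rank ker ∂_1 − rank ∂_2 = (4 − 3) − 0 = 1, and there is no ∂_2, so H_1 ≅ Z.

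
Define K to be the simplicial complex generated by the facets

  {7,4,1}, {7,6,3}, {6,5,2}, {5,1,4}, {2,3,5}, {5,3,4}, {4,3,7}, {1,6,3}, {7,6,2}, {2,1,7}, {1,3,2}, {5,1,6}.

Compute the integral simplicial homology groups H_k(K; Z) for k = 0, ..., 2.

K has 7 vertices, 18 edges, 12 triangles.
rank ∂_0 = 0, rank ∂_1 = 6 ⇒ b_0 = 7 − 0 − 6 = 1; all invariant factors of ∂_1 are 1 so no torsion. So H_0 = Z.
rank ∂_1 = 6, rank ∂_2 = 12 ⇒ b_1 = 18 − 6 − 12 = 0; ∂_2 has invariant factor(s) [2] giving torsion. So H_1 = Z/2Z.
rank ∂_2 = 12, rank ∂_3 = 0 ⇒ b_2 = 12 − 12 − 0 = 0. So H_2 = 0.

H_0 ≅ Z,  H_1 ≅ Z/2Z,  H_2 = 0.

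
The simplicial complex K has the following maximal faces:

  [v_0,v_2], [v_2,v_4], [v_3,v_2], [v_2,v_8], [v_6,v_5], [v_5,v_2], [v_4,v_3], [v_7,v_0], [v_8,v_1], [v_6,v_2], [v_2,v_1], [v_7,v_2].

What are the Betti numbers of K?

b_0 = 1, b_1 = 4.

Take the total order v_0 < v_1 < v_2 < v_3 < v_4 < v_5 < v_6 < v_7 < v_8 on the vertex set. Then K (dimension 1) consists of the simplices:

  0-simplices (9): [v_0], [v_1], [v_2], [v_3], [v_4], [v_5], [v_6], [v_7], [v_8]
  1-simplices (12): [v_0,v_2], [v_0,v_7], [v_1,v_2], [v_1,v_8], [v_2,v_3], [v_2,v_4], [v_2,v_5], [v_2,v_6], [v_2,v_7], [v_2,v_8], [v_3,v_4], [v_5,v_6]

so the chain groups are C_0 ≅ Z^9, C_1 ≅ Z^12.

Boundary ∂_1: C_1 → C_0 sends each edge [p,q] (with p < q) to q − p. For instance
  ∂[v_2,v_5] = [v_5] − [v_2].
As a 9×12 matrix over Z this has rank 8, with invariant factors (1,1,1,1,1,1,1,1).

Reading off H_k = ker ∂_k / im ∂_{k+1}:

  H_0: rank C_0 − rank ∂_1 = 9 − 8 = 1, and the invariant factors of ∂_1 are all 1, so H_0 ≅ Z.
  H_1: rank ker ∂_1 − rank ∂_2 = (12 − 8) − 0 = 4, and there is no ∂_2, so H_1 ≅ Z^4.

Hence the Betti numbers are b_0 = 1, b_1 = 4.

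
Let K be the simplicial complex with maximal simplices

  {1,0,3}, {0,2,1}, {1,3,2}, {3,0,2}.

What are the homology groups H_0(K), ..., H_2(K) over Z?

H_0 ≅ Z,  H_1 = 0,  H_2 ≅ Z.

Take the total order 0 < 1 < 2 < 3 on the vertex set. Then K (dimension 2) consists of the simplices:

  0-simplices (4): [0], [1], [2], [3]
  1-simplices (6): [0,1], [0,2], [0,3], [1,2], [1,3], [2,3]
  2-simplices (4): [0,1,2], [0,1,3], [0,2,3], [1,2,3]

so the chain groups are C_0 ≅ Z^4, C_1 ≅ Z^6, C_2 ≅ Z^4.

Boundary ∂_1: C_1 → C_0 maps an edge to its endpoints' difference, ∂[p,q] = q − p. For instance
  ∂[1,3] = [3] − [1].
The 4×6 boundary matrix has rank 3 and Smith normal form diag(1,1,1).

∂_2: C_2 → C_1 sends each 2-simplex [p,q,r] to [q,r] − [p,r] + [p,q]. For instance
  ∂[1,2,3] = [2,3] − [1,3] + [1,2],
  ∂[0,1,2] = [1,2] − [0,2] + [0,1].
As a 6×4 matrix over Z this has rank 3, with invariant factors (1,1,1).

Reading off H_k = ker ∂_k / im ∂_{k+1}:

  H_0: rank C_0 − rank ∂_1 = 4 − 3 = 1, and the invariant factors of ∂_1 are all 1, so H_0 ≅ Z.
  H_1: rank ker ∂_1 − rank ∂_2 = (6 − 3) − 3 = 0, and the invariant factors of ∂_2 are all 1, so H_1 ≅ 0.
  H_2: rank ker ∂_2 − rank ∂_3 = (4 − 3) − 0 = 1, and there is no ∂_3, so H_2 ≅ Z.

As a check, the Euler characteristic is 4 − 6 + 4 = 2, which agrees with 1 − 0 + 1 = 2.
(K is a triangulation of the 2-sphere S^2.)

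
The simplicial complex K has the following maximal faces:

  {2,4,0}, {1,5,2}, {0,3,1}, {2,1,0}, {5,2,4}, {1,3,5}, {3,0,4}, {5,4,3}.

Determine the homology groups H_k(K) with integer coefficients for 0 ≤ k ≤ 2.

H_0 = Z,  H_1 = 0,  H_2 = Z.

Take the total order 0 < 1 < 2 < 3 < 4 < 5 on the vertex set. Then K (dimension 2) consists of the simplices:

  0-simplices (6): [0], [1], [2], [3], [4], [5]
  1-simplices (12): [0,1], [0,2], [0,3], [0,4], [1,2], [1,3], [1,5], [2,4], [2,5], [3,4], [3,5], [4,5]
  2-simplices (8): [0,1,2], [0,1,3], [0,2,4], [0,3,4], [1,2,5], [1,3,5], [2,4,5], [3,4,5]

so the chain groups are C_0 ≅ Z^6, C_1 ≅ Z^12, C_2 ≅ Z^8.

The boundary map ∂_1: C_1 → C_0 is given by ∂[p,q] = [q] − [p]. For instance
  ∂[2,4] = [4] − [2].
This gives a 6×12 integer matrix of rank 5; reducing to Smith normal form yields diagonal entries (1,1,1,1,1).

∂_2: C_2 → C_1 maps a triangle to the signed sum of its edges. For instance
  ∂[3,4,5] = [4,5] − [3,5] + [3,4],
  ∂[2,4,5] = [4,5] − [2,5] + [2,4].
As a 12×8 matrix over Z this has rank 7, with invariant factors (1,1,1,1,1,1,1).

Now H_k = ker ∂_k / im ∂_{k+1}, so:

  H_0: rank C_0 − rank ∂_1 = 6 − 5 = 1, and the invariant factors of ∂_1 are all 1, so H_0 ≅ Z.
  H_1: rank ker ∂_1 − rank ∂_2 = (12 − 5) − 7 = 0, and the invariant factors of ∂_2 are all 1, so H_1 ≅ 0.
  H_2: rank ker ∂_2 − rank ∂_3 = (8 − 7) − 0 = 1, and there is no ∂_3, so H_2 ≅ Z.

As a check, the Euler characteristic is 6 − 12 + 8 = 2, which agrees with 1 − 0 + 1 = 2.
(K is a triangulation of the 2-sphere S^2.)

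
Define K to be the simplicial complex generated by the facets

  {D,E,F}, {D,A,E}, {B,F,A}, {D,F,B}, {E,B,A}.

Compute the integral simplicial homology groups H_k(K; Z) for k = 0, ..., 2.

We work with the vertex ordering A < B < D < E < F. The simplices of K, each written with vertices in increasing order, are:

  0-simplices (5): A, B, D, E, F
  1-simplices (10): AB, AD, AE, AF, BD, BE, BF, DE, DF, EF
  2-simplices (5): ABE, ABF, ADE, BDF, DEF

so the chain groups are C_0 ≅ Z^5, C_1 ≅ Z^10, C_2 ≅ Z^5.

The boundary map ∂_1: C_1 → C_0 is given by ∂[p,q] = [q] − [p]. For instance
  ∂DF = F − D.
As a 5×10 matrix over Z this has rank 4, with invariant factors (1,1,1,1).

∂_2: C_2 → C_1 maps a triangle to the signed sum of its edges. For instance
  ∂ABF = BF − AF + AB,
  ∂ADE = DE − AE + AD.
This gives a 10×5 integer matrix of rank 5; reducing to Smith normal form yields diagonal entries (1,1,1,1,1).

Computing H_k = (kernel of ∂_k) / (image of ∂_{k+1}):

  H_0: rank C_0 − rank ∂_1 = 5 − 4 = 1, and the invariant factors of ∂_1 are all 1, so H_0 ≅ Z.
  H_1: rank ker ∂_1 − rank ∂_2 = (10 − 4) − 5 = 1, and the invariant factors of ∂_2 are all 1, so H_1 ≅ Z.
  H_2: rank ker ∂_2 − rank ∂_3 = (5 − 5) − 0 = 0, and there is no ∂_3, so H_2 ≅ 0.

H_0 = Z,  H_1 = Z,  H_2 = 0.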